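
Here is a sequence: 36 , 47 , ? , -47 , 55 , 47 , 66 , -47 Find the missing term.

45

The terms cycle through 2 interleaved subsequences.
Stream A = 36, ?, 55, 66: the triangular numbers T_8, T_9, ….
Stream B = 47, -47, 47, -47: the oscillation 47·(−1)^(n+1).
Stream A's pattern makes the blank 45.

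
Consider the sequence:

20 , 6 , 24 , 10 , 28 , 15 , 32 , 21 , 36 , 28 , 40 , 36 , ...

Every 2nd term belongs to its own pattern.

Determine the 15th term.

48

Taking every 2nd term gives 2 separate tracks.
Track A is 20, 24, 28, 32, 36, 40, which is arithmetic with common difference +4.
Track B is 6, 10, 15, 21, 28, 36, which is triangular numbers n(n+1)/2 for n = 3, 4, ….
Position 15 → track A, term 8 = 48.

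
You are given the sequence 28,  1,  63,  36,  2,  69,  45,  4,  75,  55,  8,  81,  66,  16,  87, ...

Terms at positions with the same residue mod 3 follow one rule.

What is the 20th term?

Taking every 3rd term gives 3 separate tracks.
Subsequence A is 28, 36, 45, 55, 66, which is triangular numbers n(n+1)/2 for n = 7, 8, ….
Subsequence B is 1, 2, 4, 8, 16, which is successive powers of 2.
Subsequence C is 63, 69, 75, 81, 87, which is adding 6 each time.
Term 20 comes from subsequence B (its 7th entry): 64.

64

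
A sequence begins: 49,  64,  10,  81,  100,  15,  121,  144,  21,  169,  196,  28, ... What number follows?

The slot pattern repeats as AAB (period 3), so there are 2 interleaved tracks.
Subsequence A: 49, 64, 81, 100, 121, 144, 169, 196 — the squares 7², 8², 9², ….
Subsequence B: 10, 15, 21, 28 — the triangular numbers T_4, T_5, ….
The 13th slot belongs to subsequence A; its 9th term is 225.

225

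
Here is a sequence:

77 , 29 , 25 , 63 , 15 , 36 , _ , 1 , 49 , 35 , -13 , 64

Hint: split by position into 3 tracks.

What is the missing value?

The terms cycle through 3 interleaved subsequences.
Stream A is 77, 63, ?, 35, which is arithmetic with common difference −14.
Stream B is 29, 15, 1, -13, which is linear: a_n = 43 − 14·n.
Stream C is 25, 36, 49, 64, which is perfect squares starting at 5².
Stream A's pattern makes the blank 49.

49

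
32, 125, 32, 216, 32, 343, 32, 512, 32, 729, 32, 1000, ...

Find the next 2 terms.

32, 1331

Split by position mod 2 into 2 tracks.
Track A = 32, 32, 32, 32, 32, 32: always 32.
Track B = 125, 216, 343, 512, 729, 1000: consecutive cubes n³ from n = 5.
The 13th slot belongs to track A; its 7th term is 32.
The 14th slot belongs to track B; its 7th term is 1331.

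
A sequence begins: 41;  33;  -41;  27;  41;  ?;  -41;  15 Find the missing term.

Taking every 2nd term gives 2 separate tracks.
Track A: 41, -41, 41, -41 (alternating ±41).
Track B: 33, 27, ?, 15 (subtracting 6 each time).
Filling track B at index 3 by its rule yields 21.

21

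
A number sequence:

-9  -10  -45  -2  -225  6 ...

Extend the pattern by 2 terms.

-1125, 14

Split by position mod 2 into 2 tracks.
Track A: -9, -45, -225 — geometric, ×5 each step.
Track B: -10, -2, 6 — arithmetic with common difference +8.
Position 7 falls in track A as its term 4, giving -1125.
Position 8 → track B, term 4 = 14.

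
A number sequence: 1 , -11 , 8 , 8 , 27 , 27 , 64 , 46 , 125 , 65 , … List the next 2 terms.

216, 84

Odd-indexed and even-indexed terms follow separate rules.
Track A: 1, 8, 27, 64, 125 (perfect cubes starting at 1³).
Track B: -11, 8, 27, 46, 65 (linear: a_n = -30 + 19·n).
Term 11 comes from track A (its 6th entry): 216.
Term 12 comes from track B (its 6th entry): 84.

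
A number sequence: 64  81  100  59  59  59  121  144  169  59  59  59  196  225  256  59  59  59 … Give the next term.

Reading positions in blocks of 6 reveals the pattern AAABBB — 2 tracks woven together.
Stream A: 64, 81, 100, 121, 144, 169, 196, 225, 256 — the squares 8², 9², 10², ….
Stream B: 59, 59, 59, 59, 59, 59, 59, 59, 59 — the constant sequence 59.
Position 19 → stream A, term 10 = 289.

289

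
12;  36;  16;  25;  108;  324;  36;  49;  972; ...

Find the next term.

Positions follow the repeating pattern AABB; grouping by letter gives 2 tracks.
Track A: 12, 36, 108, 324, 972 (geometric with ratio 3).
Track B: 16, 25, 36, 49 (consecutive squares n² from n = 4).
The 10th slot belongs to track A; its 6th term is 2916.

2916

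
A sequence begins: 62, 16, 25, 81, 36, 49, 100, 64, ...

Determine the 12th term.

Positions follow the repeating pattern ABB; grouping by letter gives 2 tracks.
Track A: 62, 81, 100 — adding 19 each time.
Track B: 16, 25, 36, 49, 64 — the squares 4², 5², 6², ….
Term 12 comes from track B (its 8th entry): 121.

121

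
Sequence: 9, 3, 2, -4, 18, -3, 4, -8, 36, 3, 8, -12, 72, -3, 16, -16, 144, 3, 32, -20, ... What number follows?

288

Split by position mod 4: positions 1, 5, 9, … form one track, and each other residue class forms its own.
Track A: 9, 18, 36, 72, 144 — multiplying by 2 each time.
Track B: 3, -3, 3, -3, 3 — oscillating between 3 and -3.
Track C: 2, 4, 8, 16, 32 — powers of 2.
Track D: -4, -8, -12, -16, -20 — linear: a_n = −4·n.
Position 21 → track A, term 6 = 288.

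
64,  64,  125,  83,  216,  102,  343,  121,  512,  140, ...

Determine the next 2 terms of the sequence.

729, 159

Positions 1, 3, 5, … form one subsequence and positions 2, 4, 6, … form another.
Stream A: 64, 125, 216, 343, 512 — perfect cubes starting at 4³.
Stream B: 64, 83, 102, 121, 140 — linear: a_n = 45 + 19·n.
The 11th slot belongs to stream A; its 6th term is 729.
Position 12 → stream B, term 6 = 159.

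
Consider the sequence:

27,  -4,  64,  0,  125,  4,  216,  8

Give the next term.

343

Taking every 2nd term gives 2 separate tracks.
Track A: 27, 64, 125, 216. The cubes 3³, 4³, 5³, ….
Track B: -4, 0, 4, 8. Linear: a_n = -8 + 4·n.
Position 9 falls in track A as its term 5, giving 343.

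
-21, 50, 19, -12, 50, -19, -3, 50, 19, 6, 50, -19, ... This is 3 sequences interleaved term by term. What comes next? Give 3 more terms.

15, 50, 19

Split by position mod 3: positions 1, 4, 7, … form one track, and each other residue class forms its own.
Subsequence A is -21, -12, -3, 6, which is arithmetic with common difference +9.
Subsequence B is 50, 50, 50, 50, which is the constant sequence 50.
Subsequence C is 19, -19, 19, -19, which is the oscillation 19·(−1)^(n+1).
Position 13 → subsequence A, term 5 = 15.
Position 14 → subsequence B, term 5 = 50.
Position 15 → subsequence C, term 5 = 19.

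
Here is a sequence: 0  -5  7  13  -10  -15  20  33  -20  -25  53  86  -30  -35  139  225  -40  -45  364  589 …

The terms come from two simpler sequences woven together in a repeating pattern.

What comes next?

-50

Reading positions in blocks of 4 reveals the pattern AABB — 2 tracks woven together.
Track A is 0, -5, -10, -15, -20, -25, -30, -35, -40, -45, which is arithmetic, step −5.
Track B is 7, 13, 20, 33, 53, 86, 139, 225, 364, 589, which is a Fibonacci-like recurrence a_n = a_{n-1} + a_{n-2}.
Position 21 → track A, term 11 = -50.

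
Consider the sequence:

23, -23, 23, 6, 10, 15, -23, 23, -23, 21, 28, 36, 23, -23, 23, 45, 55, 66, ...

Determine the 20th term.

The slot pattern repeats as AAABBB (period 6), so there are 2 interleaved tracks.
Stream A is 23, -23, 23, -23, 23, -23, 23, -23, 23, which is the oscillation 23·(−1)^(n+1).
Stream B is 6, 10, 15, 21, 28, 36, 45, 55, 66, which is triangular numbers starting at T_3.
Position 20 → stream A, term 11 = 23.

23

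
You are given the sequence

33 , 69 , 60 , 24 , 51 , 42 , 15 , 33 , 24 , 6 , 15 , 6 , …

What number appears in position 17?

Reading positions in blocks of 3 reveals the pattern ABB — 2 tracks woven together.
Track A = 33, 24, 15, 6: arithmetic, step −9.
Track B = 69, 60, 51, 42, 33, 24, 15, 6: subtracting 9 each time.
Position 17 → track B, term 11 = -21.

-21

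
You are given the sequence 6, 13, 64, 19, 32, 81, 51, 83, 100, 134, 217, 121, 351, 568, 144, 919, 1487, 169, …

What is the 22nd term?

6299

Reading positions in blocks of 3 reveals the pattern AAB — 2 tracks woven together.
Track A: 6, 13, 19, 32, 51, 83, 134, 217, 351, 568, 919, 1487 (each term equals the sum of the previous two).
Track B: 64, 81, 100, 121, 144, 169 (perfect squares starting at 8²).
Position 22 → track A, term 15 = 6299.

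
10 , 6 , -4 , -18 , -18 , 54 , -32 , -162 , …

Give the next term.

Positions 1, 3, 5, … form one subsequence and positions 2, 4, 6, … form another.
Track A: 10, -4, -18, -32. Arithmetic with common difference −14.
Track B: 6, -18, 54, -162. Geometric with ratio -3.
Term 9 comes from track A (its 5th entry): -46.

-46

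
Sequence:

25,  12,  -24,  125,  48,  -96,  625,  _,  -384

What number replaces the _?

The slot pattern repeats as ABB (period 3), so there are 2 interleaved tracks.
Track A is 25, 125, 625, which is successive powers of 5.
Track B is 12, -24, 48, -96, ?, -384, which is geometric with ratio -2.
Track B's pattern makes the blank 192.

192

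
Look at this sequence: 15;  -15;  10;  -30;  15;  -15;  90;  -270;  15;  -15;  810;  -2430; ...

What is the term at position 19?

Reading positions in blocks of 4 reveals the pattern AABB — 2 tracks woven together.
Track A: 15, -15, 15, -15, 15, -15. Alternating ±15.
Track B: 10, -30, 90, -270, 810, -2430. Geometric, ×-3 each step.
Position 19 → track B, term 9 = 65610.

65610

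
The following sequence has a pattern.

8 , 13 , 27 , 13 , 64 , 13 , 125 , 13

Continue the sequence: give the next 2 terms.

Split by position mod 2 into 2 tracks.
Track A = 8, 27, 64, 125: perfect cubes starting at 2³.
Track B = 13, 13, 13, 13: the constant sequence 13.
The 9th slot belongs to track A; its 5th term is 216.
Position 10 → track B, term 5 = 13.

216, 13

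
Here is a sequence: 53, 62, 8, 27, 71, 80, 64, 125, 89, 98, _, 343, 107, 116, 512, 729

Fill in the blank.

The slot pattern repeats as AABB (period 4), so there are 2 interleaved tracks.
Subsequence A = 53, 62, 71, 80, 89, 98, 107, 116: linear: a_n = 44 + 9·n.
Subsequence B = 8, 27, 64, 125, ?, 343, 512, 729: the cubes 2³, 3³, 4³, ….
Subsequence B's pattern makes the blank 216.

216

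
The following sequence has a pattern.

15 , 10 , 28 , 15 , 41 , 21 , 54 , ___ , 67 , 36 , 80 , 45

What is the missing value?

Positions 1, 3, 5, … form one subsequence and positions 2, 4, 6, … form another.
Subsequence A = 15, 28, 41, 54, 67, 80: adding 13 each time.
Subsequence B = 10, 15, 21, ?, 36, 45: triangular numbers n(n+1)/2 for n = 4, 5, ….
The gap is subsequence B's term 4; the rule gives 28.

28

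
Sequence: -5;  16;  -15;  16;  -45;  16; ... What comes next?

-135

Taking every 2nd term gives 2 separate tracks.
Subsequence A is -5, -15, -45, which is geometric, ×3 each step.
Subsequence B is 16, 16, 16, which is constant 16.
The 7th slot belongs to subsequence A; its 4th term is -135.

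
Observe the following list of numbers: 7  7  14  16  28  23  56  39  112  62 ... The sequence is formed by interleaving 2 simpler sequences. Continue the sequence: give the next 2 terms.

224, 101

The terms cycle through 2 interleaved subsequences.
Track A: 7, 14, 28, 56, 112 (multiplying by 2 each time).
Track B: 7, 16, 23, 39, 62 (Fibonacci-style (each term is the sum of the two before it)).
The 11th slot belongs to track A; its 6th term is 224.
The 12th slot belongs to track B; its 6th term is 101.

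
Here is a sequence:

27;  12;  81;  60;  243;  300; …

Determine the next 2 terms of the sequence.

Split by position mod 2 into 2 tracks.
Track A: 27, 81, 243 — successive powers of 3.
Track B: 12, 60, 300 — geometric with ratio 5.
Position 7 → track A, term 4 = 729.
Position 8 → track B, term 4 = 1500.

729, 1500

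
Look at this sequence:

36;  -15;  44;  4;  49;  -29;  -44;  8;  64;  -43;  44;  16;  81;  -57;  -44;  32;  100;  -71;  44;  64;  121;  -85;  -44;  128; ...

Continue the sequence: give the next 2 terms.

144, -99

Split by position mod 4: positions 1, 5, 9, … form one track, and each other residue class forms its own.
Stream A: 36, 49, 64, 81, 100, 121 — the squares 6², 7², 8², ….
Stream B: -15, -29, -43, -57, -71, -85 — subtracting 14 each time.
Stream C: 44, -44, 44, -44, 44, -44 — oscillating between 44 and -44.
Stream D: 4, 8, 16, 32, 64, 128 — powers of 2.
Position 25 → stream A, term 7 = 144.
Position 26 → stream B, term 7 = -99.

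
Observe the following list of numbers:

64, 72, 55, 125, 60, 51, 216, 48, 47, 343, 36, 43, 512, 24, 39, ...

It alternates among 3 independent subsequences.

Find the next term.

729

Read the sequence 3 terms at a time; column i is its own pattern.
Track A = 64, 125, 216, 343, 512: consecutive cubes n³ from n = 4.
Track B = 72, 60, 48, 36, 24: linear: a_n = 84 − 12·n.
Track C = 55, 51, 47, 43, 39: arithmetic with common difference −4.
The 16th slot belongs to track A; its 6th term is 729.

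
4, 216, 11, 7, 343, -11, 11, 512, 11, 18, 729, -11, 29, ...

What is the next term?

Split by position mod 3 into 3 tracks.
Track A: 4, 7, 11, 18, 29 (each term equals the sum of the previous two).
Track B: 216, 343, 512, 729 (perfect cubes starting at 6³).
Track C: 11, -11, 11, -11 (oscillating between 11 and -11).
Position 14 falls in track B as its term 5, giving 1000.

1000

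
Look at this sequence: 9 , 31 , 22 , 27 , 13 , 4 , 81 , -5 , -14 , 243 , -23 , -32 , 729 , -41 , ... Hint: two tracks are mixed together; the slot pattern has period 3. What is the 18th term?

Reading positions in blocks of 3 reveals the pattern ABB — 2 tracks woven together.
Stream A: 9, 27, 81, 243, 729 (geometric, ×3 each step).
Stream B: 31, 22, 13, 4, -5, -14, -23, -32, -41 (subtracting 9 each time).
The 18th slot belongs to stream B; its 12th term is -68.

-68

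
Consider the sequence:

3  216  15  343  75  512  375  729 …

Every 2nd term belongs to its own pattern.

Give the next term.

Positions 1, 3, 5, … form one subsequence and positions 2, 4, 6, … form another.
Stream A: 3, 15, 75, 375 — geometric with ratio 5.
Stream B: 216, 343, 512, 729 — perfect cubes starting at 6³.
Position 9 → stream A, term 5 = 1875.

1875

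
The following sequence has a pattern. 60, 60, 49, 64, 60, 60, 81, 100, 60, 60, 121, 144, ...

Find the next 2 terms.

Positions follow the repeating pattern AABB; grouping by letter gives 2 tracks.
Track A is 60, 60, 60, 60, 60, 60, which is always 60.
Track B is 49, 64, 81, 100, 121, 144, which is perfect squares starting at 7².
The 13th slot belongs to track A; its 7th term is 60.
Term 14 comes from track A (its 8th entry): 60.

60, 60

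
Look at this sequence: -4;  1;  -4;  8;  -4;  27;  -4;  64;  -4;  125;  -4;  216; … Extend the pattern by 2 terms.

Positions 1, 3, 5, … form one subsequence and positions 2, 4, 6, … form another.
Track A is -4, -4, -4, -4, -4, -4, which is always -4.
Track B is 1, 8, 27, 64, 125, 216, which is consecutive cubes n³ from n = 1.
Position 13 → track A, term 7 = -4.
Term 14 comes from track B (its 7th entry): 343.

-4, 343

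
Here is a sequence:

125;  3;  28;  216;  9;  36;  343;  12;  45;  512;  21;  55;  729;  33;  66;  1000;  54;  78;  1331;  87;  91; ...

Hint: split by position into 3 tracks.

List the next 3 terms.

Taking every 3rd term gives 3 separate tracks.
Subsequence A: 125, 216, 343, 512, 729, 1000, 1331 — consecutive cubes n³ from n = 5.
Subsequence B: 3, 9, 12, 21, 33, 54, 87 — each term equals the sum of the previous two.
Subsequence C: 28, 36, 45, 55, 66, 78, 91 — triangular numbers starting at T_7.
Term 22 comes from subsequence A (its 8th entry): 1728.
Term 23 comes from subsequence B (its 8th entry): 141.
Position 24 falls in subsequence C as its term 8, giving 105.

1728, 141, 105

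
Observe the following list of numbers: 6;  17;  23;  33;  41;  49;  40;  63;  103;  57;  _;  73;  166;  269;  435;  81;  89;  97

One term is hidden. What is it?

65

Reading positions in blocks of 6 reveals the pattern AAABBB — 2 tracks woven together.
Subsequence A = 6, 17, 23, 40, 63, 103, 166, 269, 435: a Fibonacci-like recurrence a_n = a_{n-1} + a_{n-2}.
Subsequence B = 33, 41, 49, 57, ?, 73, 81, 89, 97: arithmetic with common difference +8.
So the missing entry in subsequence B is 65.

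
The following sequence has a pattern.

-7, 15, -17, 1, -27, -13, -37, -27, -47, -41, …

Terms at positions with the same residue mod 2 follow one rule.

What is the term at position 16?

-83

Taking every 2nd term gives 2 separate tracks.
Track A: -7, -17, -27, -37, -47. Arithmetic with common difference −10.
Track B: 15, 1, -13, -27, -41. Arithmetic with common difference −14.
Term 16 comes from track B (its 8th entry): -83.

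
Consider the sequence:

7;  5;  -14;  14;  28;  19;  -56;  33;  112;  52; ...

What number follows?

Taking every 2nd term gives 2 separate tracks.
Track A is 7, -14, 28, -56, 112, which is geometric, ×-2 each step.
Track B is 5, 14, 19, 33, 52, which is each term equals the sum of the previous two.
Position 11 falls in track A as its term 6, giving -224.

-224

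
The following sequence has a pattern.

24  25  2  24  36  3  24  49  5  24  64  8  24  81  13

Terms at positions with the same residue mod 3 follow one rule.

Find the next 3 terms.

Split by position mod 3: positions 1, 4, 7, … form one track, and each other residue class forms its own.
Stream A is 24, 24, 24, 24, 24, which is constant 24.
Stream B is 25, 36, 49, 64, 81, which is the squares 5², 6², 7², ….
Stream C is 2, 3, 5, 8, 13, which is Fibonacci-style (each term is the sum of the two before it).
Term 16 comes from stream A (its 6th entry): 24.
The 17th slot belongs to stream B; its 6th term is 100.
Term 18 comes from stream C (its 6th entry): 21.

24, 100, 21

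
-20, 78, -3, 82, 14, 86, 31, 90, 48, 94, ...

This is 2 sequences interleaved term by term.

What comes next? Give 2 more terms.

65, 98

The terms cycle through 2 interleaved subsequences.
Stream A = -20, -3, 14, 31, 48: arithmetic, step +17.
Stream B = 78, 82, 86, 90, 94: arithmetic, step +4.
Position 11 → stream A, term 6 = 65.
The 12th slot belongs to stream B; its 6th term is 98.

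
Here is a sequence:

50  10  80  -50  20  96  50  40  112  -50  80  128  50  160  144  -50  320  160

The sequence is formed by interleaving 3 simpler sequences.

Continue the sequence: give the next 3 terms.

50, 640, 176

Read the sequence 3 terms at a time; column i is its own pattern.
Track A: 50, -50, 50, -50, 50, -50 — oscillating between 50 and -50.
Track B: 10, 20, 40, 80, 160, 320 — a geometric progression (common ratio 2).
Track C: 80, 96, 112, 128, 144, 160 — arithmetic with common difference +16.
Position 19 falls in track A as its term 7, giving 50.
Position 20 falls in track B as its term 7, giving 640.
Position 21 falls in track C as its term 7, giving 176.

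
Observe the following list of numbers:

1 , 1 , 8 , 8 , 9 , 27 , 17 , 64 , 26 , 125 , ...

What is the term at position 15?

Positions 1, 3, 5, … form one subsequence and positions 2, 4, 6, … form another.
Track A: 1, 8, 9, 17, 26. Fibonacci-style (each term is the sum of the two before it).
Track B: 1, 8, 27, 64, 125. The cubes 1³, 2³, 3³, ….
Position 15 → track A, term 8 = 112.

112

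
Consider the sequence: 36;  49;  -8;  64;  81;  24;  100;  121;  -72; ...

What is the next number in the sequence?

Positions follow the repeating pattern AAB; grouping by letter gives 2 tracks.
Track A = 36, 49, 64, 81, 100, 121: the squares 6², 7², 8², ….
Track B = -8, 24, -72: a geometric progression (common ratio -3).
Term 10 comes from track A (its 7th entry): 144.

144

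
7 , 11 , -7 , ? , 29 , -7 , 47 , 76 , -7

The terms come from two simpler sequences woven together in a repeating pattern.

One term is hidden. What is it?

18

Positions follow the repeating pattern AAB; grouping by letter gives 2 tracks.
Track A: 7, 11, ?, 29, 47, 76 (a Fibonacci-like recurrence a_n = a_{n-1} + a_{n-2}).
Track B: -7, -7, -7 (the constant sequence -7).
Filling track A at index 3 by its rule yields 18.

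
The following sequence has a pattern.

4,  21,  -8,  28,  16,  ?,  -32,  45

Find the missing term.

36

Odd-indexed and even-indexed terms follow separate rules.
Track A: 4, -8, 16, -32 — geometric, ×-2 each step.
Track B: 21, 28, ?, 45 — triangular numbers n(n+1)/2 for n = 6, 7, ….
So the missing entry in track B is 36.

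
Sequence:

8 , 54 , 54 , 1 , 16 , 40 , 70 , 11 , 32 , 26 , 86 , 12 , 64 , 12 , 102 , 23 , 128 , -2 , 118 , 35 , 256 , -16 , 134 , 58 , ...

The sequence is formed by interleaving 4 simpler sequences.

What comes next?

512

Split by position mod 4 into 4 tracks.
Track A: 8, 16, 32, 64, 128, 256. Powers of 2.
Track B: 54, 40, 26, 12, -2, -16. Linear: a_n = 68 − 14·n.
Track C: 54, 70, 86, 102, 118, 134. Adding 16 each time.
Track D: 1, 11, 12, 23, 35, 58. Fibonacci-style (each term is the sum of the two before it).
Term 25 comes from track A (its 7th entry): 512.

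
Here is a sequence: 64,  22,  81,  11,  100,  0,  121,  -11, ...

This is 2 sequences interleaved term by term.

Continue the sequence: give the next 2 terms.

Split by position mod 2 into 2 tracks.
Track A: 64, 81, 100, 121 — perfect squares starting at 8².
Track B: 22, 11, 0, -11 — arithmetic, step −11.
Position 9 → track A, term 5 = 144.
Position 10 falls in track B as its term 5, giving -22.

144, -22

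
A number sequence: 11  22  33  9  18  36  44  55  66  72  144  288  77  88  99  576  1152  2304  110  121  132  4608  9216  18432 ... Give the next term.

143

Reading positions in blocks of 6 reveals the pattern AAABBB — 2 tracks woven together.
Stream A: 11, 22, 33, 44, 55, 66, 77, 88, 99, 110, 121, 132. Arithmetic with common difference +11.
Stream B: 9, 18, 36, 72, 144, 288, 576, 1152, 2304, 4608, 9216, 18432. Geometric, ×2 each step.
Position 25 falls in stream A as its term 13, giving 143.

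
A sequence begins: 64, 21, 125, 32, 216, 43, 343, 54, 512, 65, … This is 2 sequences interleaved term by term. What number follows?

729

Odd-indexed and even-indexed terms follow separate rules.
Stream A: 64, 125, 216, 343, 512 (consecutive cubes n³ from n = 4).
Stream B: 21, 32, 43, 54, 65 (arithmetic, step +11).
Position 11 falls in stream A as its term 6, giving 729.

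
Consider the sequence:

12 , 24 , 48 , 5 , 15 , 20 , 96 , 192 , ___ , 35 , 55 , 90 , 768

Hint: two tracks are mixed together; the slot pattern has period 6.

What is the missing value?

The slot pattern repeats as AAABBB (period 6), so there are 2 interleaved tracks.
Stream A: 12, 24, 48, 96, 192, ?, 768 (geometric, ×2 each step).
Stream B: 5, 15, 20, 35, 55, 90 (a Fibonacci-like recurrence a_n = a_{n-1} + a_{n-2}).
Filling stream A at index 6 by its rule yields 384.

384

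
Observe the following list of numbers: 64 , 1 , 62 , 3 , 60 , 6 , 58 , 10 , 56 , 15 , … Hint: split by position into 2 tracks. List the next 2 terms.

Positions 1, 3, 5, … form one subsequence and positions 2, 4, 6, … form another.
Track A is 64, 62, 60, 58, 56, which is arithmetic with common difference −2.
Track B is 1, 3, 6, 10, 15, which is the triangular numbers T_1, T_2, ….
Term 11 comes from track A (its 6th entry): 54.
Position 12 → track B, term 6 = 21.

54, 21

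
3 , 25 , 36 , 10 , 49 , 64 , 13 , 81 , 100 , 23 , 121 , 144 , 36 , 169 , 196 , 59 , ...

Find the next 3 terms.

The slot pattern repeats as ABB (period 3), so there are 2 interleaved tracks.
Stream A is 3, 10, 13, 23, 36, 59, which is Fibonacci-style (each term is the sum of the two before it).
Stream B is 25, 36, 49, 64, 81, 100, 121, 144, 169, 196, which is the squares 5², 6², 7², ….
Position 17 → stream B, term 11 = 225.
The 18th slot belongs to stream B; its 12th term is 256.
Position 19 → stream A, term 7 = 95.

225, 256, 95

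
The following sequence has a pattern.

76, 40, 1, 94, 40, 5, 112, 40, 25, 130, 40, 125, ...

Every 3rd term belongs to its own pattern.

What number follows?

148

Split by position mod 3 into 3 tracks.
Stream A: 76, 94, 112, 130 (arithmetic, step +18).
Stream B: 40, 40, 40, 40 (the constant sequence 40).
Stream C: 1, 5, 25, 125 (geometric with ratio 5).
Position 13 → stream A, term 5 = 148.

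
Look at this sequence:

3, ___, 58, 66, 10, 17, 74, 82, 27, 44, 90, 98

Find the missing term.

Positions follow the repeating pattern AABB; grouping by letter gives 2 tracks.
Subsequence A = 3, ?, 10, 17, 27, 44: Fibonacci-style (each term is the sum of the two before it).
Subsequence B = 58, 66, 74, 82, 90, 98: linear: a_n = 50 + 8·n.
Filling subsequence A at index 2 by its rule yields 7.

7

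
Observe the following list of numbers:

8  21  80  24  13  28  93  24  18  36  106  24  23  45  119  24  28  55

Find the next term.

132

Taking every 4th term gives 4 separate tracks.
Track A is 8, 13, 18, 23, 28, which is arithmetic with common difference +5.
Track B is 21, 28, 36, 45, 55, which is triangular numbers starting at T_6.
Track C is 80, 93, 106, 119, which is arithmetic, step +13.
Track D is 24, 24, 24, 24, which is constant 24.
Position 19 → track C, term 5 = 132.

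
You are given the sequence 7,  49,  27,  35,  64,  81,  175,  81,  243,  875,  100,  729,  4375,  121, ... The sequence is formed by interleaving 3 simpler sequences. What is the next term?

2187

Read the sequence 3 terms at a time; column i is its own pattern.
Track A: 7, 35, 175, 875, 4375 — multiplying by 5 each time.
Track B: 49, 64, 81, 100, 121 — the squares 7², 8², 9², ….
Track C: 27, 81, 243, 729 — powers of 3.
Term 15 comes from track C (its 5th entry): 2187.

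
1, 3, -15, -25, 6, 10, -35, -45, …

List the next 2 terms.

15, 21

The slot pattern repeats as AABB (period 4), so there are 2 interleaved tracks.
Track A: 1, 3, 6, 10 — triangular numbers n(n+1)/2 for n = 1, 2, ….
Track B: -15, -25, -35, -45 — arithmetic with common difference −10.
Position 9 → track A, term 5 = 15.
The 10th slot belongs to track A; its 6th term is 21.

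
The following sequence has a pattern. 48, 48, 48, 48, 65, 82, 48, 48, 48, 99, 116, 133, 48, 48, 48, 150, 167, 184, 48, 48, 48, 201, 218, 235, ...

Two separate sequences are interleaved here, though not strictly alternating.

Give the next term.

Positions follow the repeating pattern AAABBB; grouping by letter gives 2 tracks.
Stream A: 48, 48, 48, 48, 48, 48, 48, 48, 48, 48, 48, 48 (the constant sequence 48).
Stream B: 48, 65, 82, 99, 116, 133, 150, 167, 184, 201, 218, 235 (arithmetic with common difference +17).
Position 25 → stream A, term 13 = 48.

48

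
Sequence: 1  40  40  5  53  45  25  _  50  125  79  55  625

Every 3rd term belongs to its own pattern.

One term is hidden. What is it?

66

Split by position mod 3 into 3 tracks.
Stream A: 1, 5, 25, 125, 625. Powers of 5.
Stream B: 40, 53, ?, 79. Linear: a_n = 27 + 13·n.
Stream C: 40, 45, 50, 55. Arithmetic, step +5.
So the missing entry in stream B is 66.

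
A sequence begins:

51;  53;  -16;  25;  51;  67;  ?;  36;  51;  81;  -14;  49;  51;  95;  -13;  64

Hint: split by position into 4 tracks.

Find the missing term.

The terms cycle through 4 interleaved subsequences.
Stream A = 51, 51, 51, 51: the constant sequence 51.
Stream B = 53, 67, 81, 95: arithmetic with common difference +14.
Stream C = -16, ?, -14, -13: arithmetic, step +1.
Stream D = 25, 36, 49, 64: perfect squares starting at 5².
Stream C's pattern makes the blank -15.

-15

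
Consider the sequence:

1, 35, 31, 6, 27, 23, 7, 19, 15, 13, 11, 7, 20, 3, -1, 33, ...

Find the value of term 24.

-25

Positions follow the repeating pattern ABB; grouping by letter gives 2 tracks.
Stream A: 1, 6, 7, 13, 20, 33 — a Fibonacci-like recurrence a_n = a_{n-1} + a_{n-2}.
Stream B: 35, 31, 27, 23, 19, 15, 11, 7, 3, -1 — subtracting 4 each time.
The 24th slot belongs to stream B; its 16th term is -25.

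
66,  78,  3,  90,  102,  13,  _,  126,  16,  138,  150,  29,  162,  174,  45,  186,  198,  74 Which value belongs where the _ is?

Positions follow the repeating pattern AAB; grouping by letter gives 2 tracks.
Track A is 66, 78, 90, 102, ?, 126, 138, 150, 162, 174, 186, 198, which is adding 12 each time.
Track B is 3, 13, 16, 29, 45, 74, which is a Fibonacci-like recurrence a_n = a_{n-1} + a_{n-2}.
The gap is track A's term 5; the rule gives 114.

114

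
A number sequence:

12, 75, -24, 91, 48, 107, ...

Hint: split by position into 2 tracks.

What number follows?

Split by position mod 2 into 2 tracks.
Subsequence A: 12, -24, 48 — geometric, ×-2 each step.
Subsequence B: 75, 91, 107 — arithmetic with common difference +16.
Position 7 falls in subsequence A as its term 4, giving -96.

-96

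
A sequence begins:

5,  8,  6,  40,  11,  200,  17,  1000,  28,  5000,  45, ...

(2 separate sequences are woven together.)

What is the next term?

25000

Odd-indexed and even-indexed terms follow separate rules.
Track A: 5, 6, 11, 17, 28, 45 — each term equals the sum of the previous two.
Track B: 8, 40, 200, 1000, 5000 — multiplying by 5 each time.
Position 12 falls in track B as its term 6, giving 25000.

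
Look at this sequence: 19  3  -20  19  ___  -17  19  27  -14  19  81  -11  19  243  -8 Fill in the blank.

Read the sequence 3 terms at a time; column i is its own pattern.
Track A is 19, 19, 19, 19, 19, which is constant 19.
Track B is 3, ?, 27, 81, 243, which is geometric with ratio 3.
Track C is -20, -17, -14, -11, -8, which is arithmetic, step +3.
Filling track B at index 2 by its rule yields 9.

9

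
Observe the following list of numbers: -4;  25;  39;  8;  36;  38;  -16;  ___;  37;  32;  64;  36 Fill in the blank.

Split by position mod 3 into 3 tracks.
Track A = -4, 8, -16, 32: geometric with ratio -2.
Track B = 25, 36, ?, 64: perfect squares starting at 5².
Track C = 39, 38, 37, 36: arithmetic, step −1.
Track B's pattern makes the blank 49.

49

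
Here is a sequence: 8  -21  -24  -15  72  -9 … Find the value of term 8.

-3

Odd-indexed and even-indexed terms follow separate rules.
Subsequence A: 8, -24, 72 (geometric, ×-3 each step).
Subsequence B: -21, -15, -9 (linear: a_n = -27 + 6·n).
Position 8 falls in subsequence B as its term 4, giving -3.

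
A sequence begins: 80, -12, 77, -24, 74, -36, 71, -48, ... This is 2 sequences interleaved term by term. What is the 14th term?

-84

The terms cycle through 2 interleaved subsequences.
Track A: 80, 77, 74, 71 — linear: a_n = 83 − 3·n.
Track B: -12, -24, -36, -48 — arithmetic, step −12.
Position 14 falls in track B as its term 7, giving -84.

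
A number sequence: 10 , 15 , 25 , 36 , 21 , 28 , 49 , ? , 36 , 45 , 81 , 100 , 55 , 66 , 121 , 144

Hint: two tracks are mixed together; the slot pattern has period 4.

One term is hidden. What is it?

Reading positions in blocks of 4 reveals the pattern AABB — 2 tracks woven together.
Stream A: 10, 15, 21, 28, 36, 45, 55, 66 (the triangular numbers T_4, T_5, …).
Stream B: 25, 36, 49, ?, 81, 100, 121, 144 (the squares 5², 6², 7², …).
Stream B's pattern makes the blank 64.

64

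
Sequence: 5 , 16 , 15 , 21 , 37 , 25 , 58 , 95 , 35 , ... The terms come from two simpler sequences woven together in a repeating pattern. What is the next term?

Positions follow the repeating pattern AAB; grouping by letter gives 2 tracks.
Track A = 5, 16, 21, 37, 58, 95: a Fibonacci-like recurrence a_n = a_{n-1} + a_{n-2}.
Track B = 15, 25, 35: linear: a_n = 5 + 10·n.
The 10th slot belongs to track A; its 7th term is 153.

153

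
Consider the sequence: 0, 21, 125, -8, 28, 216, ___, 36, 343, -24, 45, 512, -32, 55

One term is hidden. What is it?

Split by position mod 3 into 3 tracks.
Track A: 0, -8, ?, -24, -32 (arithmetic with common difference −8).
Track B: 21, 28, 36, 45, 55 (the triangular numbers T_6, T_7, …).
Track C: 125, 216, 343, 512 (consecutive cubes n³ from n = 5).
So the missing entry in track A is -16.

-16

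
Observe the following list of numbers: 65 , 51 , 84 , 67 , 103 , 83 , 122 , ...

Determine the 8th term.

99

Odd-indexed and even-indexed terms follow separate rules.
Subsequence A: 65, 84, 103, 122 (adding 19 each time).
Subsequence B: 51, 67, 83 (adding 16 each time).
The 8th slot belongs to subsequence B; its 4th term is 99.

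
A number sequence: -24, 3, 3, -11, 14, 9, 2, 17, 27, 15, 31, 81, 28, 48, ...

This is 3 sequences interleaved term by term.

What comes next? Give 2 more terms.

Split by position mod 3 into 3 tracks.
Track A: -24, -11, 2, 15, 28. Linear: a_n = -37 + 13·n.
Track B: 3, 14, 17, 31, 48. Fibonacci-style (each term is the sum of the two before it).
Track C: 3, 9, 27, 81. Powers of 3.
Term 15 comes from track C (its 5th entry): 243.
The 16th slot belongs to track A; its 6th term is 41.

243, 41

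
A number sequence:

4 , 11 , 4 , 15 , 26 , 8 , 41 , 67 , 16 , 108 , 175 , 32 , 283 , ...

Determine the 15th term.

64

Positions follow the repeating pattern AAB; grouping by letter gives 2 tracks.
Track A = 4, 11, 15, 26, 41, 67, 108, 175, 283: a Fibonacci-like recurrence a_n = a_{n-1} + a_{n-2}.
Track B = 4, 8, 16, 32: a geometric progression (common ratio 2).
Position 15 → track B, term 5 = 64.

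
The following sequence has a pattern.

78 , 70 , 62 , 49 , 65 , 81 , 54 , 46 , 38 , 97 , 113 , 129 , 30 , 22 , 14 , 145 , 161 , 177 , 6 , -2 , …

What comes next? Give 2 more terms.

-10, 193

Positions follow the repeating pattern AAABBB; grouping by letter gives 2 tracks.
Subsequence A: 78, 70, 62, 54, 46, 38, 30, 22, 14, 6, -2. Arithmetic, step −8.
Subsequence B: 49, 65, 81, 97, 113, 129, 145, 161, 177. Arithmetic with common difference +16.
The 21st slot belongs to subsequence A; its 12th term is -10.
The 22nd slot belongs to subsequence B; its 10th term is 193.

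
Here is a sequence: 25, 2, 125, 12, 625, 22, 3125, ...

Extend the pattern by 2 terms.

Odd-indexed and even-indexed terms follow separate rules.
Stream A = 25, 125, 625, 3125: powers of 5.
Stream B = 2, 12, 22: adding 10 each time.
Position 8 → stream B, term 4 = 32.
Position 9 falls in stream A as its term 5, giving 15625.

32, 15625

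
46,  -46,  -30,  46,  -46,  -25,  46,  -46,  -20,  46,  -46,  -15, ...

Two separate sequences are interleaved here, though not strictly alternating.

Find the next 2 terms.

46, -46

Positions follow the repeating pattern AAB; grouping by letter gives 2 tracks.
Stream A is 46, -46, 46, -46, 46, -46, 46, -46, which is the oscillation 46·(−1)^(n+1).
Stream B is -30, -25, -20, -15, which is adding 5 each time.
Term 13 comes from stream A (its 9th entry): 46.
Position 14 → stream A, term 10 = -46.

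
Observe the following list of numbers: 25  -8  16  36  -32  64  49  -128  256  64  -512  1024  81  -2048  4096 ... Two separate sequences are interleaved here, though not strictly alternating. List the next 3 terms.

Reading positions in blocks of 3 reveals the pattern ABB — 2 tracks woven together.
Subsequence A is 25, 36, 49, 64, 81, which is perfect squares starting at 5².
Subsequence B is -8, 16, -32, 64, -128, 256, -512, 1024, -2048, 4096, which is geometric with ratio -2.
Term 16 comes from subsequence A (its 6th entry): 100.
Term 17 comes from subsequence B (its 11th entry): -8192.
Term 18 comes from subsequence B (its 12th entry): 16384.

100, -8192, 16384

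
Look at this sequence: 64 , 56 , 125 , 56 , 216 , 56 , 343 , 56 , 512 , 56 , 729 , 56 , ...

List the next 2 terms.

Odd-indexed and even-indexed terms follow separate rules.
Subsequence A is 64, 125, 216, 343, 512, 729, which is consecutive cubes n³ from n = 4.
Subsequence B is 56, 56, 56, 56, 56, 56, which is always 56.
Position 13 → subsequence A, term 7 = 1000.
Position 14 falls in subsequence B as its term 7, giving 56.

1000, 56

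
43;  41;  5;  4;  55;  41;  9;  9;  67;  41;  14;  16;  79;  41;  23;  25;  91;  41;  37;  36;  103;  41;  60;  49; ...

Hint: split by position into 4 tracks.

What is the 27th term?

97

The terms cycle through 4 interleaved subsequences.
Track A: 43, 55, 67, 79, 91, 103 — adding 12 each time.
Track B: 41, 41, 41, 41, 41, 41 — constant 41.
Track C: 5, 9, 14, 23, 37, 60 — each term equals the sum of the previous two.
Track D: 4, 9, 16, 25, 36, 49 — perfect squares starting at 2².
Position 27 falls in track C as its term 7, giving 97.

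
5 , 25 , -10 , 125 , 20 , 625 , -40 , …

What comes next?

3125

Positions 1, 3, 5, … form one subsequence and positions 2, 4, 6, … form another.
Stream A is 5, -10, 20, -40, which is geometric with ratio -2.
Stream B is 25, 125, 625, which is powers 5^2, 5^3, 5^4, ….
The 8th slot belongs to stream B; its 4th term is 3125.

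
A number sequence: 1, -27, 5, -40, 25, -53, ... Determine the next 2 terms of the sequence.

125, -66

Odd-indexed and even-indexed terms follow separate rules.
Track A: 1, 5, 25 (powers 5^0, 5^1, 5^2, …).
Track B: -27, -40, -53 (linear: a_n = -14 − 13·n).
Position 7 falls in track A as its term 4, giving 125.
Position 8 falls in track B as its term 4, giving -66.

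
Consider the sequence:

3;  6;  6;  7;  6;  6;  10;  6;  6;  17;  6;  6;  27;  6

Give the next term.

Reading positions in blocks of 3 reveals the pattern ABB — 2 tracks woven together.
Stream A: 3, 7, 10, 17, 27. A Fibonacci-like recurrence a_n = a_{n-1} + a_{n-2}.
Stream B: 6, 6, 6, 6, 6, 6, 6, 6, 6. Constant 6.
Term 15 comes from stream B (its 10th entry): 6.

6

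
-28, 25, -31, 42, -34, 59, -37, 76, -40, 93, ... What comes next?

Split by position mod 2 into 2 tracks.
Subsequence A: -28, -31, -34, -37, -40 — subtracting 3 each time.
Subsequence B: 25, 42, 59, 76, 93 — arithmetic with common difference +17.
Position 11 falls in subsequence A as its term 6, giving -43.

-43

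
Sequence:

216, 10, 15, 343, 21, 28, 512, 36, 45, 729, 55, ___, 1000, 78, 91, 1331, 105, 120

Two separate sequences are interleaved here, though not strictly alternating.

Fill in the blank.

66

Positions follow the repeating pattern ABB; grouping by letter gives 2 tracks.
Stream A: 216, 343, 512, 729, 1000, 1331 — consecutive cubes n³ from n = 6.
Stream B: 10, 15, 21, 28, 36, 45, 55, ?, 78, 91, 105, 120 — triangular numbers n(n+1)/2 for n = 4, 5, ….
The gap is stream B's term 8; the rule gives 66.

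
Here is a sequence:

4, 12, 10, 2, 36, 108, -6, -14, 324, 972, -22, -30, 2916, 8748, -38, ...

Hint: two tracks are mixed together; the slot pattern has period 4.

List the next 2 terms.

-46, 26244

Positions follow the repeating pattern AABB; grouping by letter gives 2 tracks.
Stream A: 4, 12, 36, 108, 324, 972, 2916, 8748 (geometric, ×3 each step).
Stream B: 10, 2, -6, -14, -22, -30, -38 (linear: a_n = 18 − 8·n).
Position 16 falls in stream B as its term 8, giving -46.
Position 17 falls in stream A as its term 9, giving 26244.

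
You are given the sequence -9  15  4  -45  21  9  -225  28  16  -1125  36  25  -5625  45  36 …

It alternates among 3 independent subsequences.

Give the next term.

-28125

Read the sequence 3 terms at a time; column i is its own pattern.
Subsequence A is -9, -45, -225, -1125, -5625, which is geometric with ratio 5.
Subsequence B is 15, 21, 28, 36, 45, which is triangular numbers n(n+1)/2 for n = 5, 6, ….
Subsequence C is 4, 9, 16, 25, 36, which is the squares 2², 3², 4², ….
The 16th slot belongs to subsequence A; its 6th term is -28125.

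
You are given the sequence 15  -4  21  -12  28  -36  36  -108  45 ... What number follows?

Taking every 2nd term gives 2 separate tracks.
Stream A: 15, 21, 28, 36, 45 (triangular numbers starting at T_5).
Stream B: -4, -12, -36, -108 (multiplying by 3 each time).
Position 10 falls in stream B as its term 5, giving -324.

-324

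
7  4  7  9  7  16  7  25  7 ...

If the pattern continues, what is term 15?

The terms cycle through 2 interleaved subsequences.
Stream A: 7, 7, 7, 7, 7 — the constant sequence 7.
Stream B: 4, 9, 16, 25 — consecutive squares n² from n = 2.
Position 15 falls in stream A as its term 8, giving 7.

7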